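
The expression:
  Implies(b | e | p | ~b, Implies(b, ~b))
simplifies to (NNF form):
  ~b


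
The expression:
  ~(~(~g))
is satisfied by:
  {g: False}


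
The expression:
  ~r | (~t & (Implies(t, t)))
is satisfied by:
  {t: False, r: False}
  {r: True, t: False}
  {t: True, r: False}


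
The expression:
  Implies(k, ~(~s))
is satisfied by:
  {s: True, k: False}
  {k: False, s: False}
  {k: True, s: True}


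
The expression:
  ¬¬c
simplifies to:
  c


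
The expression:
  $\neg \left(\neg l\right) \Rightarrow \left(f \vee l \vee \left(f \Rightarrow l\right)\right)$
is always true.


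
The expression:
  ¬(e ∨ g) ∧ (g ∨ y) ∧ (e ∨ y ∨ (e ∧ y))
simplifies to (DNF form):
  y ∧ ¬e ∧ ¬g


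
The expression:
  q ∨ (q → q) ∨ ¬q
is always true.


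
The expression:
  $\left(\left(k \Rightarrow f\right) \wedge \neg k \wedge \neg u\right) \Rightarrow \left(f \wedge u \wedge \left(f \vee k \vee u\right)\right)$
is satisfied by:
  {k: True, u: True}
  {k: True, u: False}
  {u: True, k: False}


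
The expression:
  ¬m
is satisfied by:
  {m: False}


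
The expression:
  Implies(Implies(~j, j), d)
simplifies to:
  d | ~j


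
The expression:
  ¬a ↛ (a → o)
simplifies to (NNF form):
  False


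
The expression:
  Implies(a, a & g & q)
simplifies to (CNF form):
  (g | ~a) & (q | ~a)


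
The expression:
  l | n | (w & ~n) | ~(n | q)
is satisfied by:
  {n: True, l: True, w: True, q: False}
  {n: True, l: True, w: False, q: False}
  {n: True, w: True, l: False, q: False}
  {n: True, w: False, l: False, q: False}
  {l: True, w: True, n: False, q: False}
  {l: True, w: False, n: False, q: False}
  {w: True, n: False, l: False, q: False}
  {w: False, n: False, l: False, q: False}
  {q: True, n: True, l: True, w: True}
  {q: True, n: True, l: True, w: False}
  {q: True, n: True, w: True, l: False}
  {q: True, n: True, w: False, l: False}
  {q: True, l: True, w: True, n: False}
  {q: True, l: True, w: False, n: False}
  {q: True, w: True, l: False, n: False}


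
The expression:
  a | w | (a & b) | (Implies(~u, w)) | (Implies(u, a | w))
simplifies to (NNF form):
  True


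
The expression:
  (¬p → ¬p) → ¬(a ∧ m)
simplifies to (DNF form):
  ¬a ∨ ¬m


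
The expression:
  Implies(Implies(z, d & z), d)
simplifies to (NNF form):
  d | z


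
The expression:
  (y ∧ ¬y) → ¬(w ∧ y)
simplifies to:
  True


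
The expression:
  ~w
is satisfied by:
  {w: False}


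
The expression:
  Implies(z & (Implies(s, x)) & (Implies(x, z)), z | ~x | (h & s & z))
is always true.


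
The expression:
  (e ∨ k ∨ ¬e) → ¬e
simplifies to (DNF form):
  ¬e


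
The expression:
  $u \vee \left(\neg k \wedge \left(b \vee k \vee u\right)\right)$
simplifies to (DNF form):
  $u \vee \left(b \wedge \neg k\right)$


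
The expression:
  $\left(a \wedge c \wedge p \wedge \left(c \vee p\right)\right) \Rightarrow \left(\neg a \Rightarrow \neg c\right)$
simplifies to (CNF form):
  $\text{True}$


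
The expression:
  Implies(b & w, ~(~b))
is always true.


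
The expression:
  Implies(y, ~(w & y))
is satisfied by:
  {w: False, y: False}
  {y: True, w: False}
  {w: True, y: False}


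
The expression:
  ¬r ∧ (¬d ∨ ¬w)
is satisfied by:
  {w: False, r: False, d: False}
  {d: True, w: False, r: False}
  {w: True, d: False, r: False}


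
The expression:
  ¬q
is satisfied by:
  {q: False}


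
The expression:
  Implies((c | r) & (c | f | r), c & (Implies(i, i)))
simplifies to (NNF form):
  c | ~r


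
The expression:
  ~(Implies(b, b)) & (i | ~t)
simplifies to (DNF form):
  False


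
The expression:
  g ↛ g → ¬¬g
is always true.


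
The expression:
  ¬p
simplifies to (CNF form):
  ¬p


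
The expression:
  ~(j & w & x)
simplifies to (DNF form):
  ~j | ~w | ~x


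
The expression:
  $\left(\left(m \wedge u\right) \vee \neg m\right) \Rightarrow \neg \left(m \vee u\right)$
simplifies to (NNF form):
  $\neg u$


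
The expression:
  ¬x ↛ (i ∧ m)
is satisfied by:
  {x: False, m: False, i: False}
  {i: True, x: False, m: False}
  {m: True, x: False, i: False}


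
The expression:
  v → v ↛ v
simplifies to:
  ¬v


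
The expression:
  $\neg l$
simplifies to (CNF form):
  $\neg l$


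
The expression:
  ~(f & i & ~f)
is always true.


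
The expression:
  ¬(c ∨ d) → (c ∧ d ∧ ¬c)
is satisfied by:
  {d: True, c: True}
  {d: True, c: False}
  {c: True, d: False}


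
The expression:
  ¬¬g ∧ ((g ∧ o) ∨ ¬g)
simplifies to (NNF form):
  g ∧ o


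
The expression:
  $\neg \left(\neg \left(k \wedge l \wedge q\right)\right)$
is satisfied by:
  {k: True, q: True, l: True}


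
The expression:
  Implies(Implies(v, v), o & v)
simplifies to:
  o & v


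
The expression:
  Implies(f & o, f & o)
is always true.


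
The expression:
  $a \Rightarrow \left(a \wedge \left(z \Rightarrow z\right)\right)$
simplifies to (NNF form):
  $\text{True}$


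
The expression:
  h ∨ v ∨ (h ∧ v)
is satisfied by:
  {v: True, h: True}
  {v: True, h: False}
  {h: True, v: False}


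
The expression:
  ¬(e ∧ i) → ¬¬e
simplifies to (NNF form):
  e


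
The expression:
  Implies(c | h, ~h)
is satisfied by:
  {h: False}


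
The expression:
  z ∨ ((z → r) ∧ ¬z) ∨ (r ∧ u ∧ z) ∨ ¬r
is always true.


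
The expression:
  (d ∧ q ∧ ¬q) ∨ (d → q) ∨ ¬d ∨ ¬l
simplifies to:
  q ∨ ¬d ∨ ¬l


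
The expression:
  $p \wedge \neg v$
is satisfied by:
  {p: True, v: False}


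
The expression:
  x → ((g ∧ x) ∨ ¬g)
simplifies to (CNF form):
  True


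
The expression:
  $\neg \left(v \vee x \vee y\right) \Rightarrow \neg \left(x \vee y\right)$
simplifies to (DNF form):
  $\text{True}$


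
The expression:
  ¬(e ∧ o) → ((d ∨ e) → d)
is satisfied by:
  {d: True, o: True, e: False}
  {d: True, e: False, o: False}
  {o: True, e: False, d: False}
  {o: False, e: False, d: False}
  {d: True, o: True, e: True}
  {d: True, e: True, o: False}
  {o: True, e: True, d: False}


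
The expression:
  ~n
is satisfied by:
  {n: False}


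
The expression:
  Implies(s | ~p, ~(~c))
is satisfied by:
  {c: True, p: True, s: False}
  {c: True, s: False, p: False}
  {c: True, p: True, s: True}
  {c: True, s: True, p: False}
  {p: True, s: False, c: False}


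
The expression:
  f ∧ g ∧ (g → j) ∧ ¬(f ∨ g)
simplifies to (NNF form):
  False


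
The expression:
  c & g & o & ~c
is never true.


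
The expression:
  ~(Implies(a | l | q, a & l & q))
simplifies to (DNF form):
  (a & ~l) | (l & ~q) | (q & ~a)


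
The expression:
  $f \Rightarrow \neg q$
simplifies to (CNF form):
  $\neg f \vee \neg q$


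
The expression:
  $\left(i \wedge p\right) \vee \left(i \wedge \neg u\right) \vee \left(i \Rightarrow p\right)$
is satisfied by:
  {p: True, u: False, i: False}
  {u: False, i: False, p: False}
  {i: True, p: True, u: False}
  {i: True, u: False, p: False}
  {p: True, u: True, i: False}
  {u: True, p: False, i: False}
  {i: True, u: True, p: True}


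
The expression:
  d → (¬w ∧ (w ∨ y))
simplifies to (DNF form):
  (y ∧ ¬w) ∨ ¬d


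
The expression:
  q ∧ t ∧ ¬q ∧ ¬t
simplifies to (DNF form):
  False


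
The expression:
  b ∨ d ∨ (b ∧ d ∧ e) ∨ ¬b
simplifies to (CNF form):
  True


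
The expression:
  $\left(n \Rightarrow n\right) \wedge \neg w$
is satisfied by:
  {w: False}


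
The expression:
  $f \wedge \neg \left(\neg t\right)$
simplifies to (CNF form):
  $f \wedge t$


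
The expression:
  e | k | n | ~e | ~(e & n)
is always true.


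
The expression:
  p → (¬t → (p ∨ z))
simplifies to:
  True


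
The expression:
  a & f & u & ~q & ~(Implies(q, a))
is never true.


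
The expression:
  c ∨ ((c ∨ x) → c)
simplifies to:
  c ∨ ¬x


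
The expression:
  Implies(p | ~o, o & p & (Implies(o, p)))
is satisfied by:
  {o: True}


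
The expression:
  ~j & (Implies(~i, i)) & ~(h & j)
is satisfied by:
  {i: True, j: False}


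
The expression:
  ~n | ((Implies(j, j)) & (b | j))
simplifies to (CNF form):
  b | j | ~n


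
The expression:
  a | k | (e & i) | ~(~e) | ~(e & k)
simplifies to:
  True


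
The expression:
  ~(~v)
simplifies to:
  v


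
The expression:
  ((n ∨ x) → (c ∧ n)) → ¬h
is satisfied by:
  {x: True, c: False, h: False, n: False}
  {x: False, c: False, h: False, n: False}
  {n: True, x: True, c: False, h: False}
  {n: True, x: False, c: False, h: False}
  {x: True, c: True, n: False, h: False}
  {c: True, n: False, h: False, x: False}
  {n: True, x: True, c: True, h: False}
  {n: True, c: True, x: False, h: False}
  {x: True, h: True, n: False, c: False}
  {x: True, n: True, h: True, c: False}
  {n: True, h: True, x: False, c: False}
  {x: True, h: True, c: True, n: False}


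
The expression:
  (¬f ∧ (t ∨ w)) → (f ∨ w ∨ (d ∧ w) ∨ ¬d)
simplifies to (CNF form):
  f ∨ w ∨ ¬d ∨ ¬t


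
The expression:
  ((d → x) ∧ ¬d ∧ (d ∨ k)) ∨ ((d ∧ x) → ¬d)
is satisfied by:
  {d: False, x: False}
  {x: True, d: False}
  {d: True, x: False}


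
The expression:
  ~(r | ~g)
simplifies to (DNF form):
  g & ~r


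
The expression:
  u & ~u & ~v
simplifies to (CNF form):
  False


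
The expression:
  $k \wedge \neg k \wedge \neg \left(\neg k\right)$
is never true.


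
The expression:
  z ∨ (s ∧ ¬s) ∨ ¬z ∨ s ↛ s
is always true.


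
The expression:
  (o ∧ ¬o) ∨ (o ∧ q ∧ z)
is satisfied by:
  {z: True, o: True, q: True}


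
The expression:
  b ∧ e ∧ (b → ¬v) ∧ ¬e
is never true.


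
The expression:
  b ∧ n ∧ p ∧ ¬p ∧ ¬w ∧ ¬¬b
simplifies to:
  False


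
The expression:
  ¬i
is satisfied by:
  {i: False}


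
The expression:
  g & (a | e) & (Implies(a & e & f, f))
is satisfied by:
  {a: True, e: True, g: True}
  {a: True, g: True, e: False}
  {e: True, g: True, a: False}


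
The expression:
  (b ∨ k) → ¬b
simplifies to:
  ¬b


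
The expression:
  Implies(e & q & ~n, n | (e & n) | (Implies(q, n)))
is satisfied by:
  {n: True, e: False, q: False}
  {e: False, q: False, n: False}
  {n: True, q: True, e: False}
  {q: True, e: False, n: False}
  {n: True, e: True, q: False}
  {e: True, n: False, q: False}
  {n: True, q: True, e: True}


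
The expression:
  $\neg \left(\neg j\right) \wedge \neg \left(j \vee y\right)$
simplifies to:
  $\text{False}$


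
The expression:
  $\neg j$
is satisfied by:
  {j: False}


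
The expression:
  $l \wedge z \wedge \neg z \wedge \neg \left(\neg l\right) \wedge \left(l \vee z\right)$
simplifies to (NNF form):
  $\text{False}$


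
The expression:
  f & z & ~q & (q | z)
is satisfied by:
  {z: True, f: True, q: False}


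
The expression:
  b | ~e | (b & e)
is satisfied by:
  {b: True, e: False}
  {e: False, b: False}
  {e: True, b: True}


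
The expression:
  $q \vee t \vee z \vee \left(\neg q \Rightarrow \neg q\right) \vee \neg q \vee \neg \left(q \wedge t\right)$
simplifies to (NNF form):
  $\text{True}$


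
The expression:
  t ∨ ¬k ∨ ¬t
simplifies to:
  True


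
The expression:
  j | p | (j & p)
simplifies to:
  j | p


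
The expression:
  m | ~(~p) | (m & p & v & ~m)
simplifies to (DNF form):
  m | p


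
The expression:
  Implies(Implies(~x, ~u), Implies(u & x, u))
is always true.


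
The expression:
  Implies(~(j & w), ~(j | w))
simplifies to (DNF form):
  (j & w) | (~j & ~w)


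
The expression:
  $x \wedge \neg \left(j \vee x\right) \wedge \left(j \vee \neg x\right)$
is never true.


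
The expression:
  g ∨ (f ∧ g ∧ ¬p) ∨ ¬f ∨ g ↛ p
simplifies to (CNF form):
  g ∨ ¬f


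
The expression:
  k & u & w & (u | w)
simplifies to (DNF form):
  k & u & w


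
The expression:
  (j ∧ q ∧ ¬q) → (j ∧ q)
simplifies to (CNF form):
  True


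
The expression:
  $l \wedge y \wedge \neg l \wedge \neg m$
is never true.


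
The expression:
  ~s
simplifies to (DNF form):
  ~s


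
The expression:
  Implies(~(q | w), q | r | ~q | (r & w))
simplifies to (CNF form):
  True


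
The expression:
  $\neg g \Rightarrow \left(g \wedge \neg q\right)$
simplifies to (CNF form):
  $g$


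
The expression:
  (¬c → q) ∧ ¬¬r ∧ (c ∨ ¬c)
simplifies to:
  r ∧ (c ∨ q)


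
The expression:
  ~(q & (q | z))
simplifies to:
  ~q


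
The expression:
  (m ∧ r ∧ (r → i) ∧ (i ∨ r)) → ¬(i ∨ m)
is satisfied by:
  {m: False, i: False, r: False}
  {r: True, m: False, i: False}
  {i: True, m: False, r: False}
  {r: True, i: True, m: False}
  {m: True, r: False, i: False}
  {r: True, m: True, i: False}
  {i: True, m: True, r: False}


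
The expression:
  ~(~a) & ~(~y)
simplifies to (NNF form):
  a & y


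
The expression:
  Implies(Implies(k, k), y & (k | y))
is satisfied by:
  {y: True}


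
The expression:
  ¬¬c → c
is always true.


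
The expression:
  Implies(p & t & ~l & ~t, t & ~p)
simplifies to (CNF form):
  True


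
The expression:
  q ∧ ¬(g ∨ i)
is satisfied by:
  {q: True, g: False, i: False}


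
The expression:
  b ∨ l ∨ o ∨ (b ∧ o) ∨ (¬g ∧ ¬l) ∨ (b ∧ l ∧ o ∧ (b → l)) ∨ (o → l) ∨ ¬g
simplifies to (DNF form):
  True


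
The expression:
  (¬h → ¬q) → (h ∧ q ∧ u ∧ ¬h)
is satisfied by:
  {q: True, h: False}


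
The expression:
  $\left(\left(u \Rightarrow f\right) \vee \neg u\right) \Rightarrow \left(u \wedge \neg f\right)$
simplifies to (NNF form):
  $u \wedge \neg f$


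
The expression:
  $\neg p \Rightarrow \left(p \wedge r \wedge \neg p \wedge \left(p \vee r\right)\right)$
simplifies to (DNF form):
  $p$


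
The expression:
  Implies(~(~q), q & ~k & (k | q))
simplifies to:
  ~k | ~q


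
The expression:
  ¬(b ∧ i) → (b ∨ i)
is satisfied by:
  {i: True, b: True}
  {i: True, b: False}
  {b: True, i: False}


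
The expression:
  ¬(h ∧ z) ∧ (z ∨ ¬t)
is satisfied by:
  {t: False, h: False, z: False}
  {z: True, t: False, h: False}
  {h: True, t: False, z: False}
  {z: True, t: True, h: False}


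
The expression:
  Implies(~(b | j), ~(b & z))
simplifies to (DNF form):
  True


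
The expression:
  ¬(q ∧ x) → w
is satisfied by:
  {q: True, w: True, x: True}
  {q: True, w: True, x: False}
  {w: True, x: True, q: False}
  {w: True, x: False, q: False}
  {q: True, x: True, w: False}


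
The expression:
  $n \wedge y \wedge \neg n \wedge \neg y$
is never true.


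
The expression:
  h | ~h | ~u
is always true.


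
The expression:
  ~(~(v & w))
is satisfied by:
  {w: True, v: True}


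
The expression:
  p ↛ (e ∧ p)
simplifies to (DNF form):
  p ∧ ¬e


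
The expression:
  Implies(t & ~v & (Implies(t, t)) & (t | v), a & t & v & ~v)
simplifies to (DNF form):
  v | ~t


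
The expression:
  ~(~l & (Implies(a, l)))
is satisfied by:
  {a: True, l: True}
  {a: True, l: False}
  {l: True, a: False}


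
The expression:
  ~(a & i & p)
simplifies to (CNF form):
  ~a | ~i | ~p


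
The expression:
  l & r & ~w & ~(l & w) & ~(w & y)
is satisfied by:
  {r: True, l: True, w: False}


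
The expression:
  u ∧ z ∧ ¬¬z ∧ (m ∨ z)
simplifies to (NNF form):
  u ∧ z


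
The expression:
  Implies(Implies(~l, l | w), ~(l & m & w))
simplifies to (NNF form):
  ~l | ~m | ~w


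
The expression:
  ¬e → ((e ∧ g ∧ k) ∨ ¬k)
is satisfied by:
  {e: True, k: False}
  {k: False, e: False}
  {k: True, e: True}


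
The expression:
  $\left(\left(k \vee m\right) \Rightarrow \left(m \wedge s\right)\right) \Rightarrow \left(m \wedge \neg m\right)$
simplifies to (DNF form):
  $\left(k \wedge \neg m\right) \vee \left(m \wedge \neg s\right)$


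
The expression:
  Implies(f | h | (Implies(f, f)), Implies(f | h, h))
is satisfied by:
  {h: True, f: False}
  {f: False, h: False}
  {f: True, h: True}


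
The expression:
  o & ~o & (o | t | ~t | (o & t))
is never true.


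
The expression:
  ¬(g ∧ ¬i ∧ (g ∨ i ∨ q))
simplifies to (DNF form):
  i ∨ ¬g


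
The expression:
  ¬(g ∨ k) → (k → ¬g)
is always true.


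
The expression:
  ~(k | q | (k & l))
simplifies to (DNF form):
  ~k & ~q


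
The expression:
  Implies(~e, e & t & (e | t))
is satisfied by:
  {e: True}


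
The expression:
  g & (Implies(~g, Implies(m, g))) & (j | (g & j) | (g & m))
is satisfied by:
  {g: True, m: True, j: True}
  {g: True, m: True, j: False}
  {g: True, j: True, m: False}


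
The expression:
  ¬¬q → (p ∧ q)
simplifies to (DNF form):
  p ∨ ¬q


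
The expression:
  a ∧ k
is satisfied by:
  {a: True, k: True}


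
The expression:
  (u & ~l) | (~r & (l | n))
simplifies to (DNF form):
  (l & ~r) | (n & ~r) | (u & ~l)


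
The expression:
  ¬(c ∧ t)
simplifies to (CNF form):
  ¬c ∨ ¬t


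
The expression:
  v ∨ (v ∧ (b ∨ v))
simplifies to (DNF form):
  v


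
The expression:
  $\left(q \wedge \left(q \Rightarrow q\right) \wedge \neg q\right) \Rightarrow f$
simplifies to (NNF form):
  $\text{True}$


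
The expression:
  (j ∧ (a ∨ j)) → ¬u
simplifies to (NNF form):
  ¬j ∨ ¬u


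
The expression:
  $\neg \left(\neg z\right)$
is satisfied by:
  {z: True}


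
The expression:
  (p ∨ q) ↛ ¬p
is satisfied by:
  {p: True}


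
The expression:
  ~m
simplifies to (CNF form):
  ~m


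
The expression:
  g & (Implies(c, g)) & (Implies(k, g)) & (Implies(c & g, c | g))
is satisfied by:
  {g: True}


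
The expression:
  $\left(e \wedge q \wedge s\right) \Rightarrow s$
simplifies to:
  $\text{True}$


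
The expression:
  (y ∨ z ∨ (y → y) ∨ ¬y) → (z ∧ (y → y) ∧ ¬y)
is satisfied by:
  {z: True, y: False}


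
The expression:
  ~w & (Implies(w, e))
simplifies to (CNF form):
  ~w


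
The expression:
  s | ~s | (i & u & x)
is always true.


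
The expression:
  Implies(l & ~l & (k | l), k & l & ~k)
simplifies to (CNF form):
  True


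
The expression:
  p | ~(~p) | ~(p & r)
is always true.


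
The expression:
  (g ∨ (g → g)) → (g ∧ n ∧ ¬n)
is never true.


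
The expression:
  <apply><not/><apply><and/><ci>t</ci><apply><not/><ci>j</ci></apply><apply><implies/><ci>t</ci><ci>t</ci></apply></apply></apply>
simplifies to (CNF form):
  <apply><or/><ci>j</ci><apply><not/><ci>t</ci></apply></apply>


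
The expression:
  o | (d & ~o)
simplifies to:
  d | o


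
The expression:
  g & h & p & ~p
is never true.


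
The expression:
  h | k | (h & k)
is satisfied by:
  {k: True, h: True}
  {k: True, h: False}
  {h: True, k: False}


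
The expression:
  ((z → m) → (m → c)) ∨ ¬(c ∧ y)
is always true.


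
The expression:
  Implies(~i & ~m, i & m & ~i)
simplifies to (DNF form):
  i | m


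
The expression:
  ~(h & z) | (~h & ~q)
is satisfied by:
  {h: False, z: False}
  {z: True, h: False}
  {h: True, z: False}


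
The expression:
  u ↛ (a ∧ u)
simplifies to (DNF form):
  u ∧ ¬a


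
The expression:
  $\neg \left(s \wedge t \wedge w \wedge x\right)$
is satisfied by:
  {s: False, t: False, x: False, w: False}
  {w: True, s: False, t: False, x: False}
  {x: True, s: False, t: False, w: False}
  {w: True, x: True, s: False, t: False}
  {t: True, w: False, s: False, x: False}
  {w: True, t: True, s: False, x: False}
  {x: True, t: True, w: False, s: False}
  {w: True, x: True, t: True, s: False}
  {s: True, x: False, t: False, w: False}
  {w: True, s: True, x: False, t: False}
  {x: True, s: True, w: False, t: False}
  {w: True, x: True, s: True, t: False}
  {t: True, s: True, x: False, w: False}
  {w: True, t: True, s: True, x: False}
  {x: True, t: True, s: True, w: False}


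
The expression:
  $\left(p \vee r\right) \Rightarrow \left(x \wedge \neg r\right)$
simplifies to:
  $\neg r \wedge \left(x \vee \neg p\right)$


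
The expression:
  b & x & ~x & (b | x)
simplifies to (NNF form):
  False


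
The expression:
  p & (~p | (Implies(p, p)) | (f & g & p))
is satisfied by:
  {p: True}


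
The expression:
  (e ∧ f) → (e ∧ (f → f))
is always true.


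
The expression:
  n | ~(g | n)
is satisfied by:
  {n: True, g: False}
  {g: False, n: False}
  {g: True, n: True}


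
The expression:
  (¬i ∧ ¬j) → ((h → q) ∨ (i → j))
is always true.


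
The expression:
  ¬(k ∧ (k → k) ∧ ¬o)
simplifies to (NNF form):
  o ∨ ¬k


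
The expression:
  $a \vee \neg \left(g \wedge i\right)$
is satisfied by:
  {a: True, g: False, i: False}
  {g: False, i: False, a: False}
  {a: True, i: True, g: False}
  {i: True, g: False, a: False}
  {a: True, g: True, i: False}
  {g: True, a: False, i: False}
  {a: True, i: True, g: True}


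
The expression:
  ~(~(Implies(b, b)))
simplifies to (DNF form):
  True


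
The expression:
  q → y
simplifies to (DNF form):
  y ∨ ¬q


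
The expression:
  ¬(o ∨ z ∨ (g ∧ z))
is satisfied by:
  {o: False, z: False}


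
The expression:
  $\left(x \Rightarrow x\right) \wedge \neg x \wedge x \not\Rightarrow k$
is never true.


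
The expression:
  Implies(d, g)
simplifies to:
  g | ~d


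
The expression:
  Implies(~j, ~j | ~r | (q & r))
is always true.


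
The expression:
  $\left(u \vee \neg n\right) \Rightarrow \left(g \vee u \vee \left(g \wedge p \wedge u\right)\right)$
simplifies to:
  $g \vee n \vee u$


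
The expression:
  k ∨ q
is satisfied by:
  {k: True, q: True}
  {k: True, q: False}
  {q: True, k: False}


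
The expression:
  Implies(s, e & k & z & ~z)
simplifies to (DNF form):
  ~s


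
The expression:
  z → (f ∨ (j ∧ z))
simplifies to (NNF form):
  f ∨ j ∨ ¬z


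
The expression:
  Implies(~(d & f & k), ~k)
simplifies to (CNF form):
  (d | ~k) & (f | ~k)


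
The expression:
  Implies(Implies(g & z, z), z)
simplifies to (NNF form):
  z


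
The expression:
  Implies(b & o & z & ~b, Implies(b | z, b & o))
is always true.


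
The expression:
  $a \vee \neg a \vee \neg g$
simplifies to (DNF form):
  $\text{True}$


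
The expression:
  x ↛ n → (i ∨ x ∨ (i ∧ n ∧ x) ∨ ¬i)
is always true.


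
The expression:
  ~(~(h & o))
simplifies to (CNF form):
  h & o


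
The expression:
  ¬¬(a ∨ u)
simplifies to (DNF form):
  a ∨ u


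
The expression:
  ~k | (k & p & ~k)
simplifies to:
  ~k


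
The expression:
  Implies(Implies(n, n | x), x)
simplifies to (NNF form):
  x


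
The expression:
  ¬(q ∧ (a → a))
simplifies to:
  ¬q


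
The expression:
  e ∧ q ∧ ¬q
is never true.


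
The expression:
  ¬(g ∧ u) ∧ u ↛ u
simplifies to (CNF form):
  False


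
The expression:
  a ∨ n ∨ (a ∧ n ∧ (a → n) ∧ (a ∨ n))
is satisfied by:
  {n: True, a: True}
  {n: True, a: False}
  {a: True, n: False}


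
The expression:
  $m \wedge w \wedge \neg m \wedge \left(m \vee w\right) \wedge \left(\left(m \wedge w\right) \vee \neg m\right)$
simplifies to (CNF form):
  $\text{False}$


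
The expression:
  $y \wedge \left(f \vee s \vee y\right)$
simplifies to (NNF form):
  $y$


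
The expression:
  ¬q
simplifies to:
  ¬q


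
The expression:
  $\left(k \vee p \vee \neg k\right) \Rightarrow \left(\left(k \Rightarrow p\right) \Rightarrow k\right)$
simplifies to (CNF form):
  $k$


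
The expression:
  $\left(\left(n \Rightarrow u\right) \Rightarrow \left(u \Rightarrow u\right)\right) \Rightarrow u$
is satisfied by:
  {u: True}


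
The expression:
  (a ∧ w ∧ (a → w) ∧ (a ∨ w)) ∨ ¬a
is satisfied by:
  {w: True, a: False}
  {a: False, w: False}
  {a: True, w: True}


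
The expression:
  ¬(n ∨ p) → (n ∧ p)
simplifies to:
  n ∨ p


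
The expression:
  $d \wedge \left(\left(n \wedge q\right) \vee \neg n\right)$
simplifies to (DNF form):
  $\left(d \wedge q\right) \vee \left(d \wedge \neg n\right)$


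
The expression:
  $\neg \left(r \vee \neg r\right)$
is never true.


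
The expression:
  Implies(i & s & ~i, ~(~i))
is always true.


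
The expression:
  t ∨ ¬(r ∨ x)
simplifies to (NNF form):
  t ∨ (¬r ∧ ¬x)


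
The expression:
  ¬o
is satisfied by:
  {o: False}


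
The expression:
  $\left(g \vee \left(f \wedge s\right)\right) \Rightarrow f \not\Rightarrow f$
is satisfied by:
  {g: False, s: False, f: False}
  {f: True, g: False, s: False}
  {s: True, g: False, f: False}


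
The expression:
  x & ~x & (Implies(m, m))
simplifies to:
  False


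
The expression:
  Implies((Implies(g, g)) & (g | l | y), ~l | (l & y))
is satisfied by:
  {y: True, l: False}
  {l: False, y: False}
  {l: True, y: True}


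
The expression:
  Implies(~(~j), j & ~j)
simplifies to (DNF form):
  ~j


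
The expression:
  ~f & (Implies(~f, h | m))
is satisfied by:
  {m: True, h: True, f: False}
  {m: True, h: False, f: False}
  {h: True, m: False, f: False}


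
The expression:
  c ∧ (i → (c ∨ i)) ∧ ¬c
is never true.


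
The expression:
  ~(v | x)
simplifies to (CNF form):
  ~v & ~x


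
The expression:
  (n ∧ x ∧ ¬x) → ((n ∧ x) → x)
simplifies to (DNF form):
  True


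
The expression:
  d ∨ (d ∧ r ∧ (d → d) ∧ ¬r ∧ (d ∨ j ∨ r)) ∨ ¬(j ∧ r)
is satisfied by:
  {d: True, r: False, j: False}
  {d: False, r: False, j: False}
  {j: True, d: True, r: False}
  {j: True, d: False, r: False}
  {r: True, d: True, j: False}
  {r: True, d: False, j: False}
  {r: True, j: True, d: True}


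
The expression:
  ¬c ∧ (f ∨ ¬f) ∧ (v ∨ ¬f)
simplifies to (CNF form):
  ¬c ∧ (v ∨ ¬f)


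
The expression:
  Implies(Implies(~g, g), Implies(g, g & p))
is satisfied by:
  {p: True, g: False}
  {g: False, p: False}
  {g: True, p: True}


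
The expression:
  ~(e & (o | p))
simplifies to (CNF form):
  (~e | ~o) & (~e | ~p)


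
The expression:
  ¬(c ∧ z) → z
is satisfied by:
  {z: True}


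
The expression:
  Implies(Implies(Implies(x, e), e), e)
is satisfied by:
  {e: True, x: False}
  {x: False, e: False}
  {x: True, e: True}


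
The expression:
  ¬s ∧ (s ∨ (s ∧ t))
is never true.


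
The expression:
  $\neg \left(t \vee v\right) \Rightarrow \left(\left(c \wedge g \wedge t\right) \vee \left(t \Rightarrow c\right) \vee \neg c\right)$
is always true.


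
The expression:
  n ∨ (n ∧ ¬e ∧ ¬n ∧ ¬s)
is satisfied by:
  {n: True}


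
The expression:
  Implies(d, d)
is always true.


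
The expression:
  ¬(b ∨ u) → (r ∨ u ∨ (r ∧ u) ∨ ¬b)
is always true.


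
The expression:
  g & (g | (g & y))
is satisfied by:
  {g: True}


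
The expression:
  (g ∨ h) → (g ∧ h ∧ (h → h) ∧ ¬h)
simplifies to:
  ¬g ∧ ¬h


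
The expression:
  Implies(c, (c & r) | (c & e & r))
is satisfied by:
  {r: True, c: False}
  {c: False, r: False}
  {c: True, r: True}


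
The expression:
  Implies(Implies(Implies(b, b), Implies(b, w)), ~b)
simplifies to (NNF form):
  ~b | ~w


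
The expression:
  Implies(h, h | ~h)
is always true.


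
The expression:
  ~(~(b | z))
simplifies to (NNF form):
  b | z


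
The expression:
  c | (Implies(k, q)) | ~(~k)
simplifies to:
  True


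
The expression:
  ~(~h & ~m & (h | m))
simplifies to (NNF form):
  True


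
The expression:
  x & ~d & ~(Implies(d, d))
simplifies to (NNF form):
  False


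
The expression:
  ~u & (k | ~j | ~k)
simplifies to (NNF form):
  ~u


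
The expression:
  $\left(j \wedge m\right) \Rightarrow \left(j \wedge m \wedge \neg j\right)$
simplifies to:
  $\neg j \vee \neg m$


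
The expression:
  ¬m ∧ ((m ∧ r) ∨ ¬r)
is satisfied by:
  {r: False, m: False}


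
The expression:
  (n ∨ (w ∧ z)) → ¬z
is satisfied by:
  {w: False, z: False, n: False}
  {n: True, w: False, z: False}
  {w: True, n: False, z: False}
  {n: True, w: True, z: False}
  {z: True, n: False, w: False}


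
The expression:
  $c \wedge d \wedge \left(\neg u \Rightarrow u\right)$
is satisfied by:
  {c: True, u: True, d: True}


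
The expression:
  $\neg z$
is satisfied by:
  {z: False}


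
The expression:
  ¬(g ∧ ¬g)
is always true.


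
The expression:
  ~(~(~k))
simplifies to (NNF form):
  ~k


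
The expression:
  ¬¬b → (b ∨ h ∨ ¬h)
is always true.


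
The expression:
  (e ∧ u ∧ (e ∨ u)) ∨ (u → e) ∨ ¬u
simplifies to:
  e ∨ ¬u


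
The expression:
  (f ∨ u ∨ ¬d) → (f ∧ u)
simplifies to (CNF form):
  (d ∨ f) ∧ (f ∨ ¬u) ∧ (u ∨ ¬f)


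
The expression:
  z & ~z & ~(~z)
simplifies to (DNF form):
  False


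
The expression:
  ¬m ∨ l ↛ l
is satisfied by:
  {m: False}


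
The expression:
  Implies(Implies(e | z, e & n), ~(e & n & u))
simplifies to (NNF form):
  ~e | ~n | ~u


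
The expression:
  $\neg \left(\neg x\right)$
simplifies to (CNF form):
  $x$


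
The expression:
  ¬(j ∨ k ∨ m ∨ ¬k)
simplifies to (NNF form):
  False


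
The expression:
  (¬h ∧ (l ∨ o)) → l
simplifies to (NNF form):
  h ∨ l ∨ ¬o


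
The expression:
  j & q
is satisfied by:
  {j: True, q: True}


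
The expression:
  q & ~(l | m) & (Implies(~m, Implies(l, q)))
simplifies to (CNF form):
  q & ~l & ~m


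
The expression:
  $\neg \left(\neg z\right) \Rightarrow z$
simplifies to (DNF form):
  $\text{True}$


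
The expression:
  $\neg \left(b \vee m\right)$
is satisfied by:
  {b: False, m: False}


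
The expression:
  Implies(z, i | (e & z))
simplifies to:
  e | i | ~z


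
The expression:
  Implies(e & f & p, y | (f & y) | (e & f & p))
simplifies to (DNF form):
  True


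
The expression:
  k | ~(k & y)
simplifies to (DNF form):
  True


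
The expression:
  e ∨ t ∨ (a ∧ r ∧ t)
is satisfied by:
  {t: True, e: True}
  {t: True, e: False}
  {e: True, t: False}


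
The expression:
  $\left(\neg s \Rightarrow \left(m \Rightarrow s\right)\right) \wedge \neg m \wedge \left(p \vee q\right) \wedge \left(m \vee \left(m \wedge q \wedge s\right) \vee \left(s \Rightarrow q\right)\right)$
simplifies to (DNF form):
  $\left(q \wedge \neg m\right) \vee \left(p \wedge q \wedge \neg m\right) \vee \left(p \wedge \neg m \wedge \neg s\right) \vee \left(q \wedge \neg m \wedge \neg s\right)$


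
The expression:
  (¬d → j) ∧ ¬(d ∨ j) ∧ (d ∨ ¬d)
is never true.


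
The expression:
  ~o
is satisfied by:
  {o: False}


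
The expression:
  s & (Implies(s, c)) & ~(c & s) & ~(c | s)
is never true.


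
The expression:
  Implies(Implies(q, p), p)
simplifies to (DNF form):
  p | q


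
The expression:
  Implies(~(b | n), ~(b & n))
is always true.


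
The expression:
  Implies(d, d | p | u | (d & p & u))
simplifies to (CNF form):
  True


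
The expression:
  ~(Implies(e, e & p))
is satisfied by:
  {e: True, p: False}


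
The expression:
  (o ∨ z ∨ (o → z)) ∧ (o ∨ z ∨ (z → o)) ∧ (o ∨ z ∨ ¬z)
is always true.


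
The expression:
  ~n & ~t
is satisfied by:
  {n: False, t: False}


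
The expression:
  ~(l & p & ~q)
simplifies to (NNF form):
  q | ~l | ~p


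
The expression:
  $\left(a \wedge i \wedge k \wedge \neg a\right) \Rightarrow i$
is always true.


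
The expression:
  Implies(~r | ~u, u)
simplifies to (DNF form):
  u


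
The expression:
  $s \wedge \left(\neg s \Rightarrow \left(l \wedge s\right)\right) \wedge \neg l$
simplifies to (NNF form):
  $s \wedge \neg l$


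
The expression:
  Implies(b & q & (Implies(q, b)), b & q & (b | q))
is always true.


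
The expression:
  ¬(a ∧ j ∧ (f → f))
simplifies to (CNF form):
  ¬a ∨ ¬j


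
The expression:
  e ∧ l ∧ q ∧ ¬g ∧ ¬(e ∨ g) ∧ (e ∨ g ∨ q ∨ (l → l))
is never true.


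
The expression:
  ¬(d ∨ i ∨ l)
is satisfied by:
  {d: False, i: False, l: False}


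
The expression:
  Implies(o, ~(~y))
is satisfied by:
  {y: True, o: False}
  {o: False, y: False}
  {o: True, y: True}


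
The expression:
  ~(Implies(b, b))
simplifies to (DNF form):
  False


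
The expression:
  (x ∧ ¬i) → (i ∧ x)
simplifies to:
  i ∨ ¬x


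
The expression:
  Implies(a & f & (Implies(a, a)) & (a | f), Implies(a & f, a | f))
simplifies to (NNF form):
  True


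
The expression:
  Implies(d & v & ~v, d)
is always true.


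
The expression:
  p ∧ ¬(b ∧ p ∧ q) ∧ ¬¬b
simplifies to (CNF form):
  b ∧ p ∧ ¬q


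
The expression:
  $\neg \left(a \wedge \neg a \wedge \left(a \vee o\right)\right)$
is always true.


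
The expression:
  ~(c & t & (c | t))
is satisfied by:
  {c: False, t: False}
  {t: True, c: False}
  {c: True, t: False}


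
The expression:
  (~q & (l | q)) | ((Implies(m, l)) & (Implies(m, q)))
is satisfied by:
  {l: True, m: False}
  {m: False, l: False}
  {m: True, l: True}


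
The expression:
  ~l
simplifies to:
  ~l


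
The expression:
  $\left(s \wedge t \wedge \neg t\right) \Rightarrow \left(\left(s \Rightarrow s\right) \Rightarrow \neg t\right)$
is always true.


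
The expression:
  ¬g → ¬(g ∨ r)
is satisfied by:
  {g: True, r: False}
  {r: False, g: False}
  {r: True, g: True}


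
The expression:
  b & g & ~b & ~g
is never true.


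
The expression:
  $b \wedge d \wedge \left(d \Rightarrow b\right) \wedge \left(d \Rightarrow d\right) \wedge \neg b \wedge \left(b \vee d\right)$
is never true.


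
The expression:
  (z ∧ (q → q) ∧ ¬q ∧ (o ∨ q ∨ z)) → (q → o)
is always true.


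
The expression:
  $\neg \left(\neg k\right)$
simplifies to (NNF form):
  $k$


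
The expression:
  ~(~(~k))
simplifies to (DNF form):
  ~k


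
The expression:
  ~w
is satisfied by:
  {w: False}


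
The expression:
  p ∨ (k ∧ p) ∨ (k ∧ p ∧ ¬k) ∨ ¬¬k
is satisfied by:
  {k: True, p: True}
  {k: True, p: False}
  {p: True, k: False}


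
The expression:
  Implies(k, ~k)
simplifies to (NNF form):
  ~k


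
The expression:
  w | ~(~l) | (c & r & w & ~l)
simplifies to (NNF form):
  l | w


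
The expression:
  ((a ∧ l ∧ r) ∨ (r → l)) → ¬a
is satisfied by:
  {r: True, a: False, l: False}
  {r: False, a: False, l: False}
  {l: True, r: True, a: False}
  {l: True, r: False, a: False}
  {a: True, r: True, l: False}


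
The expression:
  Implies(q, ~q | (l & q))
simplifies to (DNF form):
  l | ~q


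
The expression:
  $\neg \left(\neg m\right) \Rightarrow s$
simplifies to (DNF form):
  $s \vee \neg m$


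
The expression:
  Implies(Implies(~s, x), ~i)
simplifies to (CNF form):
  (~i | ~s) & (~i | ~x)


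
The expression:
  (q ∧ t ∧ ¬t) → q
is always true.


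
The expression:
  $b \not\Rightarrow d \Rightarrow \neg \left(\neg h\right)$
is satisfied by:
  {d: True, h: True, b: False}
  {d: True, h: False, b: False}
  {h: True, d: False, b: False}
  {d: False, h: False, b: False}
  {b: True, d: True, h: True}
  {b: True, d: True, h: False}
  {b: True, h: True, d: False}


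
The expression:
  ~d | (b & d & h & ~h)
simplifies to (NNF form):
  ~d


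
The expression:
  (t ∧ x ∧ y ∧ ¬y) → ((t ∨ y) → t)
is always true.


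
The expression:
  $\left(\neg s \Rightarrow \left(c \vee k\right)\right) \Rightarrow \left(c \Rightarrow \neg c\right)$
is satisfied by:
  {c: False}


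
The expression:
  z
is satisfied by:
  {z: True}


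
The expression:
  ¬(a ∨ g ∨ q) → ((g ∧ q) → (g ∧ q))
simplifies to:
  True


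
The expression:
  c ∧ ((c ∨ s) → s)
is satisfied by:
  {c: True, s: True}


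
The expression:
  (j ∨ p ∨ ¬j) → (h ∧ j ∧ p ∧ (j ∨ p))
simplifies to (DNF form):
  h ∧ j ∧ p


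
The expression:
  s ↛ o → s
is always true.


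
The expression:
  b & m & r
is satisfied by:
  {r: True, m: True, b: True}


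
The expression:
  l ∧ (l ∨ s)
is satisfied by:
  {l: True}


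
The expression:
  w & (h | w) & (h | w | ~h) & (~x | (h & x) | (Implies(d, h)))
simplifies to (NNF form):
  w & (h | ~d | ~x)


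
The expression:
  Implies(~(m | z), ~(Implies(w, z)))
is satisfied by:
  {z: True, m: True, w: True}
  {z: True, m: True, w: False}
  {z: True, w: True, m: False}
  {z: True, w: False, m: False}
  {m: True, w: True, z: False}
  {m: True, w: False, z: False}
  {w: True, m: False, z: False}


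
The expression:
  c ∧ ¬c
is never true.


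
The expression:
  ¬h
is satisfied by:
  {h: False}


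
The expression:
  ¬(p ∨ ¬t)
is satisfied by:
  {t: True, p: False}


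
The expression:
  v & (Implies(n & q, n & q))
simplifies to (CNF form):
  v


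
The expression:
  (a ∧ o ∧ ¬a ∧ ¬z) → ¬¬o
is always true.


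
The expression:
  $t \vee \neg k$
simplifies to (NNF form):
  $t \vee \neg k$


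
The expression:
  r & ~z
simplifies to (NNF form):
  r & ~z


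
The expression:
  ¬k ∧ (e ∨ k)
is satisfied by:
  {e: True, k: False}


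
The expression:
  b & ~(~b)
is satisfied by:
  {b: True}


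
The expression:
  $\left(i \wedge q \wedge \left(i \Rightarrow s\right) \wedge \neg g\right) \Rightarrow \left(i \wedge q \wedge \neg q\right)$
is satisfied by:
  {g: True, s: False, q: False, i: False}
  {g: False, s: False, q: False, i: False}
  {g: True, i: True, s: False, q: False}
  {i: True, g: False, s: False, q: False}
  {g: True, q: True, i: False, s: False}
  {q: True, i: False, s: False, g: False}
  {g: True, i: True, q: True, s: False}
  {i: True, q: True, g: False, s: False}
  {g: True, s: True, i: False, q: False}
  {s: True, i: False, q: False, g: False}
  {g: True, i: True, s: True, q: False}
  {i: True, s: True, g: False, q: False}
  {g: True, q: True, s: True, i: False}
  {q: True, s: True, i: False, g: False}
  {g: True, i: True, q: True, s: True}


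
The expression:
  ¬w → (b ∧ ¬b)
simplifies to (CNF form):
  w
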